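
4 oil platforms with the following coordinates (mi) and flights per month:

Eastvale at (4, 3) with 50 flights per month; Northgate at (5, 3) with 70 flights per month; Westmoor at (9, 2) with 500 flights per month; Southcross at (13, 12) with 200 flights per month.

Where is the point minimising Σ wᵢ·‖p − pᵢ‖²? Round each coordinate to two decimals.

The minimiser of Σwᵢ‖p−pᵢ‖² is the weighted centroid p* = (Σwᵢpᵢ)/(Σwᵢ).
Σwᵢ = 820.
Σwᵢxᵢ = 50·4 + 70·5 + 500·9 + 200·13 = 7650.
Σwᵢyᵢ = 50·3 + 70·3 + 500·2 + 200·12 = 3760.
x* = 7650/820 = 9.33, y* = 3760/820 = 4.59.

(9.33, 4.59)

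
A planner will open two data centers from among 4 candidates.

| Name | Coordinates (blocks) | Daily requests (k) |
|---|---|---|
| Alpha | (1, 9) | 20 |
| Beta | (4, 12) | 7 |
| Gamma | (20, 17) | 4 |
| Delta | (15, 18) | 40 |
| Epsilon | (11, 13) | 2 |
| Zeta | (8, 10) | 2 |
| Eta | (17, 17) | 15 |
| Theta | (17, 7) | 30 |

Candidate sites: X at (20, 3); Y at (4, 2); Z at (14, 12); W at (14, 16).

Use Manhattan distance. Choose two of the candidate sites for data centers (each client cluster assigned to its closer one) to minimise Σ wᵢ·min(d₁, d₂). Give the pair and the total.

Evaluate every pair (each demand assigned to the nearer of the two):
  {Z, W}: total = 862
  {Y, W}: total = 874
  {X, W}: total = 952
  {Y, Z}: total = 978
  {X, Z}: total = 1068
  {X, Y}: total = 1651
Best pair: {Z, W} with total 862.

{Z, W}, total 862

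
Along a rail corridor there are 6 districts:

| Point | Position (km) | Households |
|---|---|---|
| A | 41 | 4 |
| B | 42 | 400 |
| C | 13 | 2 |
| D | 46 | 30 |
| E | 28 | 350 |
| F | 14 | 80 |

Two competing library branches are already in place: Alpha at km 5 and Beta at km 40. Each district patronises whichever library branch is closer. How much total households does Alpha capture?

The indifferent point is the midpoint (5+40)/2 = 22.5; districts left of it (closer to Alpha at 5) go to Alpha, those right go to Beta.
  C at 13 (w=2) → Alpha
  F at 14 (w=80) → Alpha
  E at 28 (w=350) → Beta
  A at 41 (w=4) → Beta
  B at 42 (w=400) → Beta
  D at 46 (w=30) → Beta
Alpha captures 82; Beta captures 784.

82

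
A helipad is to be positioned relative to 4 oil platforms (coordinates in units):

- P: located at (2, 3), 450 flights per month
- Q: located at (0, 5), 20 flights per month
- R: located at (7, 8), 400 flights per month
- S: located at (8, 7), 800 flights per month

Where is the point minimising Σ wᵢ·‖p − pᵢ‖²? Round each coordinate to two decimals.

(6.05, 6.14)

The minimiser of Σwᵢ‖p−pᵢ‖² is the weighted centroid p* = (Σwᵢpᵢ)/(Σwᵢ).
Σwᵢ = 1670.
Σwᵢxᵢ = 450·2 + 20·0 + 400·7 + 800·8 = 10100.
Σwᵢyᵢ = 450·3 + 20·5 + 400·8 + 800·7 = 10250.
x* = 10100/1670 = 6.05, y* = 10250/1670 = 6.14.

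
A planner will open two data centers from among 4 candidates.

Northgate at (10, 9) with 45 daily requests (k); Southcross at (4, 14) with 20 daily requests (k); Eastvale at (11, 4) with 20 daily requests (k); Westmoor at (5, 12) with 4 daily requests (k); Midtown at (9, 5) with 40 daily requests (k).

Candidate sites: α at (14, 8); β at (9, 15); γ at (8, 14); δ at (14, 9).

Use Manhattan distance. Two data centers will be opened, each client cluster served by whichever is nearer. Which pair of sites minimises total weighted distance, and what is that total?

Evaluate every pair (each demand assigned to the nearer of the two):
  {α, γ}: total = 785
  {γ, δ}: total = 800
  {α, β}: total = 833
  {β, δ}: total = 848
  {α, δ}: total = 988
  {β, γ}: total = 1075
Best pair: {α, γ} with total 785.

{α, γ}, total 785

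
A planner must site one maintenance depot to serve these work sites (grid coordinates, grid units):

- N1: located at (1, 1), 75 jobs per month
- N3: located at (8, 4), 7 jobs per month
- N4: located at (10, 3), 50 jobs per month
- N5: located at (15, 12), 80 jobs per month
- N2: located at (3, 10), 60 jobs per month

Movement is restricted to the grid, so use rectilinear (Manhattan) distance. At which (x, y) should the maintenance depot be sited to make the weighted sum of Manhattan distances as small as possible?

(8, 10)

Manhattan distance separates: Σwᵢ(|x−xᵢ|+|y−yᵢ|) = Σwᵢ|x−xᵢ| + Σwᵢ|y−yᵢ|, so x and y are optimised independently as 1-D weighted medians.
Total weight W = 272; half = 136.
x-coordinate, sorted with cumulative weight:
  x=1 (N1, w=75) cum 75
  x=3 (N2, w=60) cum 135
  x=8 (N3, w=7) cum 142  ← median
  x=10 (N4, w=50) cum 192
  x=15 (N5, w=80) cum 272
⇒ x* = 8
y-coordinate, sorted with cumulative weight:
  y=1 (N1, w=75) cum 75
  y=3 (N4, w=50) cum 125
  y=4 (N3, w=7) cum 132
  y=10 (N2, w=60) cum 192  ← median
  y=12 (N5, w=80) cum 272
⇒ y* = 10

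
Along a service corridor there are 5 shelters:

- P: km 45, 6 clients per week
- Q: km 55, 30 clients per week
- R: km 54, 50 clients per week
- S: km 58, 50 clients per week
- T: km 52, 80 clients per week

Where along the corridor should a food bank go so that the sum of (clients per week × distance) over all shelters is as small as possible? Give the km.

For a sum of weighted absolute distances on a line, the optimum is the weighted median (not the mean). Total weight W = 216; half-weight = 108.
Sort by position and accumulate weight:
  km 45 (P, w=6) → cum 6
  km 52 (T, w=80) → cum 86
  km 54 (R, w=50) → cum 136  ≥ 108 → median here
  km 55 (Q, w=30) → cum 166
  km 58 (S, w=50) → cum 216
Optimal location: km 54.

x = 54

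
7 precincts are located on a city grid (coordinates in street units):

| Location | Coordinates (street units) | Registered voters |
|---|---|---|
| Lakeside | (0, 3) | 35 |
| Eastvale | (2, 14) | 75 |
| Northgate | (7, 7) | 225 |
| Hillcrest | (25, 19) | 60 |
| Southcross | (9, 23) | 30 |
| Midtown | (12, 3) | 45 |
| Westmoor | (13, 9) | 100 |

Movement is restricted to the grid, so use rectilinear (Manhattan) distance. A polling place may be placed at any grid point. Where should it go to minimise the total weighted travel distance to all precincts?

Manhattan distance separates: Σwᵢ(|x−xᵢ|+|y−yᵢ|) = Σwᵢ|x−xᵢ| + Σwᵢ|y−yᵢ|, so x and y are optimised independently as 1-D weighted medians.
Total weight W = 570; half = 285.
x-coordinate, sorted with cumulative weight:
  x=0 (Lakeside, w=35) cum 35
  x=2 (Eastvale, w=75) cum 110
  x=7 (Northgate, w=225) cum 335  ← median
  x=9 (Southcross, w=30) cum 365
  x=12 (Midtown, w=45) cum 410
  x=13 (Westmoor, w=100) cum 510
  x=25 (Hillcrest, w=60) cum 570
⇒ x* = 7
y-coordinate, sorted with cumulative weight:
  y=3 (Lakeside, w=35) cum 35
  y=3 (Midtown, w=45) cum 80
  y=7 (Northgate, w=225) cum 305  ← median
  y=9 (Westmoor, w=100) cum 405
  y=14 (Eastvale, w=75) cum 480
  y=19 (Hillcrest, w=60) cum 540
  y=23 (Southcross, w=30) cum 570
⇒ y* = 7

(7, 7)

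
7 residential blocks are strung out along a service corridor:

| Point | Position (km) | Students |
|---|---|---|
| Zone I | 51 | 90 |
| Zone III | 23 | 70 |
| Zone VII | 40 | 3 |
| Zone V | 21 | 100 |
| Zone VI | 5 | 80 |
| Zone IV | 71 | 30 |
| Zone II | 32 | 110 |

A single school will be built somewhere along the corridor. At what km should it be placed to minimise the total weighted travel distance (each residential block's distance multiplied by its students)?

x = 23

For a sum of weighted absolute distances on a line, the optimum is the weighted median (not the mean). Total weight W = 483; half-weight = 241.5.
Sort by position and accumulate weight:
  km 5 (Zone VI, w=80) → cum 80
  km 21 (Zone V, w=100) → cum 180
  km 23 (Zone III, w=70) → cum 250  ≥ 241.5 → median here
  km 32 (Zone II, w=110) → cum 360
  km 40 (Zone VII, w=3) → cum 363
  km 51 (Zone I, w=90) → cum 453
  km 71 (Zone IV, w=30) → cum 483
Optimal location: km 23.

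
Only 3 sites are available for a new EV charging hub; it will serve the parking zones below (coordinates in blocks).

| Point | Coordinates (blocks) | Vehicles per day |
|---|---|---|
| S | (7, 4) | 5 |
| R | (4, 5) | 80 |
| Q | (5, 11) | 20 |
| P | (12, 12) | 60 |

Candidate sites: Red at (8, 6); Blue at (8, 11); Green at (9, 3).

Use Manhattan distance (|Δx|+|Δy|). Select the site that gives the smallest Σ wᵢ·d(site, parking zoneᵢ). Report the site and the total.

Red, total 1175 blocks

Total weighted distance at each candidate:
  Red (8, 6): total = 1175
  Blue (8, 11): total = 1200
  Green (9, 3): total = 1535
Minimum is at Red with total 1175 blocks.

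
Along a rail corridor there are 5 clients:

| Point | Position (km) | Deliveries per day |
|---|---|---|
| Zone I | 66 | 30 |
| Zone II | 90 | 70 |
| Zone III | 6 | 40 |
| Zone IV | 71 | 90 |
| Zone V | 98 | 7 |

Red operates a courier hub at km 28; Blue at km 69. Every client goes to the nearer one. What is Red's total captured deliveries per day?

The indifferent point is the midpoint (28+69)/2 = 48.5; clients left of it (closer to Red at 28) go to Red, those right go to Blue.
  Zone III at 6 (w=40) → Red
  Zone I at 66 (w=30) → Blue
  Zone IV at 71 (w=90) → Blue
  Zone II at 90 (w=70) → Blue
  Zone V at 98 (w=7) → Blue
Red captures 40; Blue captures 197.

40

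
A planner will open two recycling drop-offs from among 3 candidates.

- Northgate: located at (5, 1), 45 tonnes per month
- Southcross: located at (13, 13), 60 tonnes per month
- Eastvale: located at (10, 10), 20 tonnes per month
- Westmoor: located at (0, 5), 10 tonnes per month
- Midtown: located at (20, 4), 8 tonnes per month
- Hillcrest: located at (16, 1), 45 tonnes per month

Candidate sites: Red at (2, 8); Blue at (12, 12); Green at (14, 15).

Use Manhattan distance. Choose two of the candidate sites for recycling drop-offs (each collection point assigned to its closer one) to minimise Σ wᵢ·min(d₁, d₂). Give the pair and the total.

{Red, Blue}, total 1503

Evaluate every pair (each demand assigned to the nearer of the two):
  {Red, Blue}: total = 1503
  {Red, Green}: total = 1716
  {Blue, Green}: total = 2003
Best pair: {Red, Blue} with total 1503.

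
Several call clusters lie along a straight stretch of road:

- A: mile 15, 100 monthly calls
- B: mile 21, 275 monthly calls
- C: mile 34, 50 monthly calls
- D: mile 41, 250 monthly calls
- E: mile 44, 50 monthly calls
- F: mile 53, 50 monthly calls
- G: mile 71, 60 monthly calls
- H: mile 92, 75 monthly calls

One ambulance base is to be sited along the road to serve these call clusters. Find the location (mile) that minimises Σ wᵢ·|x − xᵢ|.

For a sum of weighted absolute distances on a line, the optimum is the weighted median (not the mean). Total weight W = 910; half-weight = 455.
Sort by position and accumulate weight:
  mile 15 (A, w=100) → cum 100
  mile 21 (B, w=275) → cum 375
  mile 34 (C, w=50) → cum 425
  mile 41 (D, w=250) → cum 675  ≥ 455 → median here
  mile 44 (E, w=50) → cum 725
  mile 53 (F, w=50) → cum 775
  mile 71 (G, w=60) → cum 835
  mile 92 (H, w=75) → cum 910
Optimal location: mile 41.

x = 41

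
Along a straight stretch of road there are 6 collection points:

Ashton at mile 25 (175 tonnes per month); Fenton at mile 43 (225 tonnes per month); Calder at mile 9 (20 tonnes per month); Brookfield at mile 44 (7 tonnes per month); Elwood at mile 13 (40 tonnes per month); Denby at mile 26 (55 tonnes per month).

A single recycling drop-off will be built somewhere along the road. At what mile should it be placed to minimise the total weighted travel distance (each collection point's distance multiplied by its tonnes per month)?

x = 26

For a sum of weighted absolute distances on a line, the optimum is the weighted median (not the mean). Total weight W = 522; half-weight = 261.
Sort by position and accumulate weight:
  mile 9 (Calder, w=20) → cum 20
  mile 13 (Elwood, w=40) → cum 60
  mile 25 (Ashton, w=175) → cum 235
  mile 26 (Denby, w=55) → cum 290  ≥ 261 → median here
  mile 43 (Fenton, w=225) → cum 515
  mile 44 (Brookfield, w=7) → cum 522
Optimal location: mile 26.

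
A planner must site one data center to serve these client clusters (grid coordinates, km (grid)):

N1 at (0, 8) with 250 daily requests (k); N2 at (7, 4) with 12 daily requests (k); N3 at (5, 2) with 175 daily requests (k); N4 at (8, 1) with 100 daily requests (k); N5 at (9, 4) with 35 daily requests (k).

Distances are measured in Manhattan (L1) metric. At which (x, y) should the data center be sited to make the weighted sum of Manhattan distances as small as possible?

Manhattan distance separates: Σwᵢ(|x−xᵢ|+|y−yᵢ|) = Σwᵢ|x−xᵢ| + Σwᵢ|y−yᵢ|, so x and y are optimised independently as 1-D weighted medians.
Total weight W = 572; half = 286.
x-coordinate, sorted with cumulative weight:
  x=0 (N1, w=250) cum 250
  x=5 (N3, w=175) cum 425  ← median
  x=7 (N2, w=12) cum 437
  x=8 (N4, w=100) cum 537
  x=9 (N5, w=35) cum 572
⇒ x* = 5
y-coordinate, sorted with cumulative weight:
  y=1 (N4, w=100) cum 100
  y=2 (N3, w=175) cum 275
  y=4 (N2, w=12) cum 287  ← median
  y=4 (N5, w=35) cum 322
  y=8 (N1, w=250) cum 572
⇒ y* = 4

(5, 4)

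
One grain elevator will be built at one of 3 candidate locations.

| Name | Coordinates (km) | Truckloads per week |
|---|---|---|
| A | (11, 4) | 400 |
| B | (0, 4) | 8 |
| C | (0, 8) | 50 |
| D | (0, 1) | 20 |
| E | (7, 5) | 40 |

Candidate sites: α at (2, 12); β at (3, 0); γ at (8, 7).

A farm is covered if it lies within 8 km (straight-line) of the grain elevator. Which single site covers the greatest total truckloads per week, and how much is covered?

Coverage radius r = 8 km; a point is covered iff (Δx)²+(Δy)² ≤ 8² = 64.
  α (2, 12): covers {C} → 50
  β (3, 0): covers {B, D, E} → 68
  γ (8, 7): covers {A, E} → 440
Maximum coverage at γ: 440 truckloads per week.

γ, covering 440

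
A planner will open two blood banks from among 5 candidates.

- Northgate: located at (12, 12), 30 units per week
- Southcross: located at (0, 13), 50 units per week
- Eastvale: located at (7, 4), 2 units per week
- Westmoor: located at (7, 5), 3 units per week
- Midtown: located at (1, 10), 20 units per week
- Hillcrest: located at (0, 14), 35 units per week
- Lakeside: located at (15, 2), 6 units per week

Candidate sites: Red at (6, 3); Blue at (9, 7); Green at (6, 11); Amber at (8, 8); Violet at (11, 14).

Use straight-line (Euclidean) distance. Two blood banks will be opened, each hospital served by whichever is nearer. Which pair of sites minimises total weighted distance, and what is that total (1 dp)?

Evaluate every pair (each demand assigned to the nearer of the two):
  {Green, Violet}: total = 828.4
  {Blue, Green}: total = 890.5
  {Green, Amber}: total = 895.8
  {Red, Green}: total = 899.3
  {Amber, Violet}: total = 1107.4
  {Blue, Amber}: total = 1199.6
  {Red, Amber}: total = 1200.9
  {Blue, Violet}: total = 1226.4
  {Red, Violet}: total = 1240.3
  {Red, Blue}: total = 1342.1
Best pair: {Green, Violet} with total 828.4.

{Green, Violet}, total 828.4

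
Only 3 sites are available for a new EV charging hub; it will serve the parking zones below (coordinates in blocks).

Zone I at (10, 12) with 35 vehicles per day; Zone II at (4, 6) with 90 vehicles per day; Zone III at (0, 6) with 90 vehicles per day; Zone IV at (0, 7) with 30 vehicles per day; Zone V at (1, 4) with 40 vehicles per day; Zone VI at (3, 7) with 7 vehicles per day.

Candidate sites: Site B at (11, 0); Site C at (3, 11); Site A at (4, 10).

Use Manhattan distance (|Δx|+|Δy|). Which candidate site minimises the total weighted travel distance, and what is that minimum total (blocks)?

Site A, total 1958 blocks

Total weighted distance at each candidate:
  Site B (11, 0): total = 4360
  Site C (3, 11): total = 2138
  Site A (4, 10): total = 1958
Minimum is at Site A with total 1958 blocks.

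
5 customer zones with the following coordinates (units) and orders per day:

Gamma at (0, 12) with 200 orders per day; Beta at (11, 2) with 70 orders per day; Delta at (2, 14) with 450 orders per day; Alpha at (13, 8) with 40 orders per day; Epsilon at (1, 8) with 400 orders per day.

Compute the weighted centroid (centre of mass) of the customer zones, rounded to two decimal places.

The minimiser of Σwᵢ‖p−pᵢ‖² is the weighted centroid p* = (Σwᵢpᵢ)/(Σwᵢ).
Σwᵢ = 1160.
Σwᵢxᵢ = 200·0 + 70·11 + 450·2 + 40·13 + 400·1 = 2590.
Σwᵢyᵢ = 200·12 + 70·2 + 450·14 + 40·8 + 400·8 = 12360.
x* = 2590/1160 = 2.23, y* = 12360/1160 = 10.66.

(2.23, 10.66)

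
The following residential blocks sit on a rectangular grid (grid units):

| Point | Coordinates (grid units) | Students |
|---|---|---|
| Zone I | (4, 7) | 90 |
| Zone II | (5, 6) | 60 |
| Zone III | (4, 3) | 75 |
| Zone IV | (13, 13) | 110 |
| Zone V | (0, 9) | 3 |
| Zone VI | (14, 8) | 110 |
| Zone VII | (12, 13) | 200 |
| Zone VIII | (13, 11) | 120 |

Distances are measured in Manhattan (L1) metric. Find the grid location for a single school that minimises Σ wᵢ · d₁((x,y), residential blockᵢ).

(12, 11)

Manhattan distance separates: Σwᵢ(|x−xᵢ|+|y−yᵢ|) = Σwᵢ|x−xᵢ| + Σwᵢ|y−yᵢ|, so x and y are optimised independently as 1-D weighted medians.
Total weight W = 768; half = 384.
x-coordinate, sorted with cumulative weight:
  x=0 (Zone V, w=3) cum 3
  x=4 (Zone I, w=90) cum 93
  x=4 (Zone III, w=75) cum 168
  x=5 (Zone II, w=60) cum 228
  x=12 (Zone VII, w=200) cum 428  ← median
  x=13 (Zone IV, w=110) cum 538
  x=13 (Zone VIII, w=120) cum 658
  x=14 (Zone VI, w=110) cum 768
⇒ x* = 12
y-coordinate, sorted with cumulative weight:
  y=3 (Zone III, w=75) cum 75
  y=6 (Zone II, w=60) cum 135
  y=7 (Zone I, w=90) cum 225
  y=8 (Zone VI, w=110) cum 335
  y=9 (Zone V, w=3) cum 338
  y=11 (Zone VIII, w=120) cum 458  ← median
  y=13 (Zone IV, w=110) cum 568
  y=13 (Zone VII, w=200) cum 768
⇒ y* = 11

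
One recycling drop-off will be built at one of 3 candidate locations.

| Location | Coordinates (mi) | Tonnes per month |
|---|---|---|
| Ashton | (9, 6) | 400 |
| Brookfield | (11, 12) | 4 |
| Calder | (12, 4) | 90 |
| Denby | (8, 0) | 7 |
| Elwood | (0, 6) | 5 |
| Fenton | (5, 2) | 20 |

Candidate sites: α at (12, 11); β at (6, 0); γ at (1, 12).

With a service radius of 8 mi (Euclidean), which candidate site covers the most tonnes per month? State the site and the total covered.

β, covering 517

Coverage radius r = 8 mi; a point is covered iff (Δx)²+(Δy)² ≤ 8² = 64.
  α (12, 11): covers {Ashton, Brookfield, Calder} → 494
  β (6, 0): covers {Ashton, Calder, Denby, Fenton} → 517
  γ (1, 12): covers {Elwood} → 5
Maximum coverage at β: 517 tonnes per month.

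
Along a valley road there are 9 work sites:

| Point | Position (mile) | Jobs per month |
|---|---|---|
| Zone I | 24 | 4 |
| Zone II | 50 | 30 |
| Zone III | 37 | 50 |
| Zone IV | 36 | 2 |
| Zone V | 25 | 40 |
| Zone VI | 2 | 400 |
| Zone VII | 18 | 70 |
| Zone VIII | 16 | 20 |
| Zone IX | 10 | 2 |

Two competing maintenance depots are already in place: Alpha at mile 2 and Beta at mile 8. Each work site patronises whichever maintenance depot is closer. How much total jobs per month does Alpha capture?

400

The indifferent point is the midpoint (2+8)/2 = 5; work sites left of it (closer to Alpha at 2) go to Alpha, those right go to Beta.
  Zone VI at 2 (w=400) → Alpha
  Zone IX at 10 (w=2) → Beta
  Zone VIII at 16 (w=20) → Beta
  Zone VII at 18 (w=70) → Beta
  Zone I at 24 (w=4) → Beta
  Zone V at 25 (w=40) → Beta
  Zone IV at 36 (w=2) → Beta
  Zone III at 37 (w=50) → Beta
  Zone II at 50 (w=30) → Beta
Alpha captures 400; Beta captures 218.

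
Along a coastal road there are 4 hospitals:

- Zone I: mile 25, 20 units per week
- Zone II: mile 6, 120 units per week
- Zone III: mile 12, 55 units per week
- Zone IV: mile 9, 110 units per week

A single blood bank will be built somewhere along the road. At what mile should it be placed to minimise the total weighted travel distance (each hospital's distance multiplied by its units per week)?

x = 9

For a sum of weighted absolute distances on a line, the optimum is the weighted median (not the mean). Total weight W = 305; half-weight = 152.5.
Sort by position and accumulate weight:
  mile 6 (Zone II, w=120) → cum 120
  mile 9 (Zone IV, w=110) → cum 230  ≥ 152.5 → median here
  mile 12 (Zone III, w=55) → cum 285
  mile 25 (Zone I, w=20) → cum 305
Optimal location: mile 9.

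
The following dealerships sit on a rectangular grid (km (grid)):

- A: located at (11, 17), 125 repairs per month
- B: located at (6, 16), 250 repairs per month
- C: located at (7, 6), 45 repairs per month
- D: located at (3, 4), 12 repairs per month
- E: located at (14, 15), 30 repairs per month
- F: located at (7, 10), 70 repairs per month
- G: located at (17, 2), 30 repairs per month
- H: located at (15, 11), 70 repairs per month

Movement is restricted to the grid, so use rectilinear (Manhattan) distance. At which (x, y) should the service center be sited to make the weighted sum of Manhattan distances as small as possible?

(7, 16)

Manhattan distance separates: Σwᵢ(|x−xᵢ|+|y−yᵢ|) = Σwᵢ|x−xᵢ| + Σwᵢ|y−yᵢ|, so x and y are optimised independently as 1-D weighted medians.
Total weight W = 632; half = 316.
x-coordinate, sorted with cumulative weight:
  x=3 (D, w=12) cum 12
  x=6 (B, w=250) cum 262
  x=7 (C, w=45) cum 307
  x=7 (F, w=70) cum 377  ← median
  x=11 (A, w=125) cum 502
  x=14 (E, w=30) cum 532
  x=15 (H, w=70) cum 602
  x=17 (G, w=30) cum 632
⇒ x* = 7
y-coordinate, sorted with cumulative weight:
  y=2 (G, w=30) cum 30
  y=4 (D, w=12) cum 42
  y=6 (C, w=45) cum 87
  y=10 (F, w=70) cum 157
  y=11 (H, w=70) cum 227
  y=15 (E, w=30) cum 257
  y=16 (B, w=250) cum 507  ← median
  y=17 (A, w=125) cum 632
⇒ y* = 16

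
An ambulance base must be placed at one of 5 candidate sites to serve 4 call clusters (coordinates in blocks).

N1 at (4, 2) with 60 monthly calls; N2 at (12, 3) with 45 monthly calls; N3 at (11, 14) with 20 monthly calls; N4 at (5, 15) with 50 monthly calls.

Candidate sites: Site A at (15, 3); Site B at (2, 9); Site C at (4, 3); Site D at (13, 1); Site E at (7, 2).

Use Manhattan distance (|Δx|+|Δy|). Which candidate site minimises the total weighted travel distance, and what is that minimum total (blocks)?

Site C, total 1430 blocks

Total weighted distance at each candidate:
  Site A (15, 3): total = 2255
  Site B (2, 9): total = 1990
  Site C (4, 3): total = 1430
  Site D (13, 1): total = 2135
  Site E (7, 2): total = 1520
Minimum is at Site C with total 1430 blocks.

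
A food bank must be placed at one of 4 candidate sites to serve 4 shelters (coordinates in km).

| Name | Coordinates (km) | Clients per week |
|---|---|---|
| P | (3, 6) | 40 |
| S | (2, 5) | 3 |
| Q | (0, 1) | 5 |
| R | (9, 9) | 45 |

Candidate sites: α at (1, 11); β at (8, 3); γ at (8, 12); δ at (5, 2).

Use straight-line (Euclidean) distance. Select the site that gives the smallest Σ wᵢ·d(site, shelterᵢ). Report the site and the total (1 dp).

γ, total 550.4 km

Total weighted distance at each candidate:
  α (1, 11): total = 655.0
  β (8, 3): total = 567.2
  γ (8, 12): total = 550.4
  δ (5, 2): total = 579.9
Minimum is at γ with total 550.4 km.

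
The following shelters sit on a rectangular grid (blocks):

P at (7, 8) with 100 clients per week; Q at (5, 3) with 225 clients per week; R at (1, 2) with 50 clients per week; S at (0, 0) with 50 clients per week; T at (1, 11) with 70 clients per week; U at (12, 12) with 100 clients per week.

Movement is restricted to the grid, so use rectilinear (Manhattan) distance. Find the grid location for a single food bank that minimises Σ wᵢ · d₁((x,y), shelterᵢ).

Manhattan distance separates: Σwᵢ(|x−xᵢ|+|y−yᵢ|) = Σwᵢ|x−xᵢ| + Σwᵢ|y−yᵢ|, so x and y are optimised independently as 1-D weighted medians.
Total weight W = 595; half = 297.5.
x-coordinate, sorted with cumulative weight:
  x=0 (S, w=50) cum 50
  x=1 (R, w=50) cum 100
  x=1 (T, w=70) cum 170
  x=5 (Q, w=225) cum 395  ← median
  x=7 (P, w=100) cum 495
  x=12 (U, w=100) cum 595
⇒ x* = 5
y-coordinate, sorted with cumulative weight:
  y=0 (S, w=50) cum 50
  y=2 (R, w=50) cum 100
  y=3 (Q, w=225) cum 325  ← median
  y=8 (P, w=100) cum 425
  y=11 (T, w=70) cum 495
  y=12 (U, w=100) cum 595
⇒ y* = 3

(5, 3)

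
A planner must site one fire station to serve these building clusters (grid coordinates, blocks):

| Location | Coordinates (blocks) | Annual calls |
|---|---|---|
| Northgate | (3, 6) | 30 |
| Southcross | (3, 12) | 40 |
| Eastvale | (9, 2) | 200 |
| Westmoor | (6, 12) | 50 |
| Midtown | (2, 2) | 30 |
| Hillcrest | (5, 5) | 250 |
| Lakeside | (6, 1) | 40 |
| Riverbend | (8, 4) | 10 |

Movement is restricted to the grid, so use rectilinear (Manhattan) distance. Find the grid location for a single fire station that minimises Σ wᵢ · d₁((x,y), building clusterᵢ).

Manhattan distance separates: Σwᵢ(|x−xᵢ|+|y−yᵢ|) = Σwᵢ|x−xᵢ| + Σwᵢ|y−yᵢ|, so x and y are optimised independently as 1-D weighted medians.
Total weight W = 650; half = 325.
x-coordinate, sorted with cumulative weight:
  x=2 (Midtown, w=30) cum 30
  x=3 (Northgate, w=30) cum 60
  x=3 (Southcross, w=40) cum 100
  x=5 (Hillcrest, w=250) cum 350  ← median
  x=6 (Westmoor, w=50) cum 400
  x=6 (Lakeside, w=40) cum 440
  x=8 (Riverbend, w=10) cum 450
  x=9 (Eastvale, w=200) cum 650
⇒ x* = 5
y-coordinate, sorted with cumulative weight:
  y=1 (Lakeside, w=40) cum 40
  y=2 (Eastvale, w=200) cum 240
  y=2 (Midtown, w=30) cum 270
  y=4 (Riverbend, w=10) cum 280
  y=5 (Hillcrest, w=250) cum 530  ← median
  y=6 (Northgate, w=30) cum 560
  y=12 (Southcross, w=40) cum 600
  y=12 (Westmoor, w=50) cum 650
⇒ y* = 5

(5, 5)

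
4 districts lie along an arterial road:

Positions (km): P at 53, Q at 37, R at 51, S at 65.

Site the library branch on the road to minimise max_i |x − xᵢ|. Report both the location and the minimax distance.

location 51, max distance 14

The 1-center on a line is the midpoint of the two extreme points: leftmost at 37, rightmost at 65.
Optimal location = (37 + 65)/2 = 51; maximum distance = (65 − 37)/2 = 14.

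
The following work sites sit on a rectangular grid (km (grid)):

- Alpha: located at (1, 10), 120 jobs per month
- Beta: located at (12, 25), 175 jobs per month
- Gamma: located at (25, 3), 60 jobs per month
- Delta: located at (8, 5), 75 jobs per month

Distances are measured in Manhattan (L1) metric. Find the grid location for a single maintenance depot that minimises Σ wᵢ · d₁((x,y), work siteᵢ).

Manhattan distance separates: Σwᵢ(|x−xᵢ|+|y−yᵢ|) = Σwᵢ|x−xᵢ| + Σwᵢ|y−yᵢ|, so x and y are optimised independently as 1-D weighted medians.
Total weight W = 430; half = 215.
x-coordinate, sorted with cumulative weight:
  x=1 (Alpha, w=120) cum 120
  x=8 (Delta, w=75) cum 195
  x=12 (Beta, w=175) cum 370  ← median
  x=25 (Gamma, w=60) cum 430
⇒ x* = 12
y-coordinate, sorted with cumulative weight:
  y=3 (Gamma, w=60) cum 60
  y=5 (Delta, w=75) cum 135
  y=10 (Alpha, w=120) cum 255  ← median
  y=25 (Beta, w=175) cum 430
⇒ y* = 10

(12, 10)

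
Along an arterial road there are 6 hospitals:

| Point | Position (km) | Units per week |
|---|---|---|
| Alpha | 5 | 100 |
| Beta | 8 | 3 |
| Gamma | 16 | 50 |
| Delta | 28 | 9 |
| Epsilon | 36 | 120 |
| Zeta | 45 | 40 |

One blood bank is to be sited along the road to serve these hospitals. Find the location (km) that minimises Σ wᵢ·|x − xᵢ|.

x = 28

For a sum of weighted absolute distances on a line, the optimum is the weighted median (not the mean). Total weight W = 322; half-weight = 161.
Sort by position and accumulate weight:
  km 5 (Alpha, w=100) → cum 100
  km 8 (Beta, w=3) → cum 103
  km 16 (Gamma, w=50) → cum 153
  km 28 (Delta, w=9) → cum 162  ≥ 161 → median here
  km 36 (Epsilon, w=120) → cum 282
  km 45 (Zeta, w=40) → cum 322
Optimal location: km 28.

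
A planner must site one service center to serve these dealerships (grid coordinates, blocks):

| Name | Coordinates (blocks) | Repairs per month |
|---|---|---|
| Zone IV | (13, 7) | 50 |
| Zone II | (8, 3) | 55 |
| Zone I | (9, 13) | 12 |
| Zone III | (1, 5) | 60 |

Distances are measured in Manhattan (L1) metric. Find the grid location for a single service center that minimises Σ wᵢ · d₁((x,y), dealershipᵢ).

Manhattan distance separates: Σwᵢ(|x−xᵢ|+|y−yᵢ|) = Σwᵢ|x−xᵢ| + Σwᵢ|y−yᵢ|, so x and y are optimised independently as 1-D weighted medians.
Total weight W = 177; half = 88.5.
x-coordinate, sorted with cumulative weight:
  x=1 (Zone III, w=60) cum 60
  x=8 (Zone II, w=55) cum 115  ← median
  x=9 (Zone I, w=12) cum 127
  x=13 (Zone IV, w=50) cum 177
⇒ x* = 8
y-coordinate, sorted with cumulative weight:
  y=3 (Zone II, w=55) cum 55
  y=5 (Zone III, w=60) cum 115  ← median
  y=7 (Zone IV, w=50) cum 165
  y=13 (Zone I, w=12) cum 177
⇒ y* = 5

(8, 5)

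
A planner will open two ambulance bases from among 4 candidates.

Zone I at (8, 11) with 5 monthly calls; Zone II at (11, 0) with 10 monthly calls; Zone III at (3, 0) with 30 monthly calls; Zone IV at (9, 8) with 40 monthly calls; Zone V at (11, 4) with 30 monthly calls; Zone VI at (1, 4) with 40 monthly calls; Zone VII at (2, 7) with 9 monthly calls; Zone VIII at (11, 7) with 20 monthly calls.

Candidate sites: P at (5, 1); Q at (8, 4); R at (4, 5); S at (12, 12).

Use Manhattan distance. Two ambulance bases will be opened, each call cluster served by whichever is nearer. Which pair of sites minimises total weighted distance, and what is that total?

Evaluate every pair (each demand assigned to the nearer of the two):
  {Q, R}: total = 891
  {P, Q}: total = 966
  {Q, S}: total = 1136
  {P, R}: total = 1146
  {R, S}: total = 1161
  {P, S}: total = 1216
Best pair: {Q, R} with total 891.

{Q, R}, total 891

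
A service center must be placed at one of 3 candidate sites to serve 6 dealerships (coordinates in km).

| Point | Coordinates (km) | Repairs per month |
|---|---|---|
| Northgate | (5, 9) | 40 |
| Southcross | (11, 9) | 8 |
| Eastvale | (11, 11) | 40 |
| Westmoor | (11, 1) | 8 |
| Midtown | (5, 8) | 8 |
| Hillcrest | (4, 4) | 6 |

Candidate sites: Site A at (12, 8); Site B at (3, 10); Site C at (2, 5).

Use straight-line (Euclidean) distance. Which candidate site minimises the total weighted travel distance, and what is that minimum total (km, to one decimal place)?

Total weighted distance at each candidate:
  Site A (12, 8): total = 586.9
  Site B (3, 10): total = 631.9
  Site C (2, 5): total = 837.6
Minimum is at Site A with total 586.9 km.

Site A, total 586.9 km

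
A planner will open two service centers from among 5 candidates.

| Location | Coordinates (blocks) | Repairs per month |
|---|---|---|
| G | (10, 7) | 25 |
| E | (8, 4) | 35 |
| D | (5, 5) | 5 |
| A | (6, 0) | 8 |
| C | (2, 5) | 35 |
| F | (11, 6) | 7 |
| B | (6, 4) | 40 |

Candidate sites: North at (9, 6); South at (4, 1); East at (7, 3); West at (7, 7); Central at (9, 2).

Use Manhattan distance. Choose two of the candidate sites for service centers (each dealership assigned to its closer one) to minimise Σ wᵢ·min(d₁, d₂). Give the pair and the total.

Evaluate every pair (each demand assigned to the nearer of the two):
  {North, East}: total = 511
  {East, West}: total = 557
  {North, South}: total = 628
  {South, East}: total = 628
  {East, Central}: total = 639
  {North, West}: total = 658
  {South, West}: total = 664
  {West, Central}: total = 680
  {North, Central}: total = 714
  {South, Central}: total = 756
Best pair: {North, East} with total 511.

{North, East}, total 511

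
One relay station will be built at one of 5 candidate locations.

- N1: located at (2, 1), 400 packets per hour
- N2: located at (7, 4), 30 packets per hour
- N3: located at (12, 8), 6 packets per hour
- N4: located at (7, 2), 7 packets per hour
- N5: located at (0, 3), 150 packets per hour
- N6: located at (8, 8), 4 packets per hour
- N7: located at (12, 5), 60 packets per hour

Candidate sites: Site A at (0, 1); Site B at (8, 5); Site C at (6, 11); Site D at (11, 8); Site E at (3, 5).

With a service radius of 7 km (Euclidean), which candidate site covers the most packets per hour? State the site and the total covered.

Site E, covering 591

Coverage radius r = 7 km; a point is covered iff (Δx)²+(Δy)² ≤ 7² = 49.
  Site A (0, 1): covers {N1, N5} → 550
  Site B (8, 5): covers {N2, N3, N4, N6, N7} → 107
  Site C (6, 11): covers {N3, N6} → 10
  Site D (11, 8): covers {N2, N3, N6, N7} → 100
  Site E (3, 5): covers {N1, N2, N4, N5, N6} → 591
Maximum coverage at Site E: 591 packets per hour.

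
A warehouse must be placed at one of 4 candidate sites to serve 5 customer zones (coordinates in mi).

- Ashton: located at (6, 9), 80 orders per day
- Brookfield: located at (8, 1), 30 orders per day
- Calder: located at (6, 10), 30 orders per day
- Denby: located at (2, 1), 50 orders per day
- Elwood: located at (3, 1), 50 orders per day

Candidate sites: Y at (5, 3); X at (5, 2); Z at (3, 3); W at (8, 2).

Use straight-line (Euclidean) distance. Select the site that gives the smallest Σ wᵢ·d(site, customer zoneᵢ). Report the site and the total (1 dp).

Y, total 1128.6 mi

Total weighted distance at each candidate:
  Y (5, 3): total = 1128.6
  X (5, 2): total = 1172.3
  Z (3, 3): total = 1138.5
  W (8, 2): total = 1418.9
Minimum is at Y with total 1128.6 mi.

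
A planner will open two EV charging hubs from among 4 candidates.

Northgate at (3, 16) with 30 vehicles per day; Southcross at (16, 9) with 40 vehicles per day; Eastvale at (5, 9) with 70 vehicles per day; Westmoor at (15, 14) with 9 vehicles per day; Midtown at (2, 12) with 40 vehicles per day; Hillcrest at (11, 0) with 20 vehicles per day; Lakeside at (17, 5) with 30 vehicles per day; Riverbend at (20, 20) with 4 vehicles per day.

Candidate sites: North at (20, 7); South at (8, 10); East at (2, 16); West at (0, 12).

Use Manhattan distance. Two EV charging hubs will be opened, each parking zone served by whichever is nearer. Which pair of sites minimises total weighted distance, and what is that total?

{South, East}, total 1697

Evaluate every pair (each demand assigned to the nearer of the two):
  {South, East}: total = 1697
  {North, West}: total = 1720
  {North, South}: total = 1731
  {North, East}: total = 1760
  {South, West}: total = 1797
  {East, West}: total = 2833
Best pair: {South, East} with total 1697.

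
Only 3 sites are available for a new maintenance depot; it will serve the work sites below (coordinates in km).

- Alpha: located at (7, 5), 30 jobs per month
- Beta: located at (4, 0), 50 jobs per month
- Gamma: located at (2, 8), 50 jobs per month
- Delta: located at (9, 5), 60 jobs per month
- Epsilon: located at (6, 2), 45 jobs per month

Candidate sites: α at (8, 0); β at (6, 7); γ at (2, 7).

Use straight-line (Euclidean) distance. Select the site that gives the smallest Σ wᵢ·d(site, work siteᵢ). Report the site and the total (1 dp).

β, total 1078.6 km

Total weighted distance at each candidate:
  α (8, 0): total = 1286.2
  β (6, 7): total = 1078.6
  γ (2, 7): total = 1300.5
Minimum is at β with total 1078.6 km.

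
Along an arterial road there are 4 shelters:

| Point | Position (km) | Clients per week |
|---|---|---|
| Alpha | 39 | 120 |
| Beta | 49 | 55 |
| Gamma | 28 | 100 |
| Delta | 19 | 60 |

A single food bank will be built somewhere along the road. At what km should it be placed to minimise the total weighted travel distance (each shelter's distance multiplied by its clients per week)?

For a sum of weighted absolute distances on a line, the optimum is the weighted median (not the mean). Total weight W = 335; half-weight = 167.5.
Sort by position and accumulate weight:
  km 19 (Delta, w=60) → cum 60
  km 28 (Gamma, w=100) → cum 160
  km 39 (Alpha, w=120) → cum 280  ≥ 167.5 → median here
  km 49 (Beta, w=55) → cum 335
Optimal location: km 39.

x = 39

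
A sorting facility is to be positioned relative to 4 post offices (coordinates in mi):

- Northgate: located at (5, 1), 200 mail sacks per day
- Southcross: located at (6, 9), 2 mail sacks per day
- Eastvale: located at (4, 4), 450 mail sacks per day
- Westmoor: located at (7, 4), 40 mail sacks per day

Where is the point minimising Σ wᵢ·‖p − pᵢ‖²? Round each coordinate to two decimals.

(4.47, 3.15)

The minimiser of Σwᵢ‖p−pᵢ‖² is the weighted centroid p* = (Σwᵢpᵢ)/(Σwᵢ).
Σwᵢ = 692.
Σwᵢxᵢ = 200·5 + 2·6 + 450·4 + 40·7 = 3092.
Σwᵢyᵢ = 200·1 + 2·9 + 450·4 + 40·4 = 2178.
x* = 3092/692 = 4.47, y* = 2178/692 = 3.15.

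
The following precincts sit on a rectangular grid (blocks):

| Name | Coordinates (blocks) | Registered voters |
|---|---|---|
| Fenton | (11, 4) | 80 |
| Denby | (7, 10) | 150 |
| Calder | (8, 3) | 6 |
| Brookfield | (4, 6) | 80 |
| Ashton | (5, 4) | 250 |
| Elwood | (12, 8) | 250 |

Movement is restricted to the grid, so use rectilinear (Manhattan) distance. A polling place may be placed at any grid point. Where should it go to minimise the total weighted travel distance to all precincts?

Manhattan distance separates: Σwᵢ(|x−xᵢ|+|y−yᵢ|) = Σwᵢ|x−xᵢ| + Σwᵢ|y−yᵢ|, so x and y are optimised independently as 1-D weighted medians.
Total weight W = 816; half = 408.
x-coordinate, sorted with cumulative weight:
  x=4 (Brookfield, w=80) cum 80
  x=5 (Ashton, w=250) cum 330
  x=7 (Denby, w=150) cum 480  ← median
  x=8 (Calder, w=6) cum 486
  x=11 (Fenton, w=80) cum 566
  x=12 (Elwood, w=250) cum 816
⇒ x* = 7
y-coordinate, sorted with cumulative weight:
  y=3 (Calder, w=6) cum 6
  y=4 (Fenton, w=80) cum 86
  y=4 (Ashton, w=250) cum 336
  y=6 (Brookfield, w=80) cum 416  ← median
  y=8 (Elwood, w=250) cum 666
  y=10 (Denby, w=150) cum 816
⇒ y* = 6

(7, 6)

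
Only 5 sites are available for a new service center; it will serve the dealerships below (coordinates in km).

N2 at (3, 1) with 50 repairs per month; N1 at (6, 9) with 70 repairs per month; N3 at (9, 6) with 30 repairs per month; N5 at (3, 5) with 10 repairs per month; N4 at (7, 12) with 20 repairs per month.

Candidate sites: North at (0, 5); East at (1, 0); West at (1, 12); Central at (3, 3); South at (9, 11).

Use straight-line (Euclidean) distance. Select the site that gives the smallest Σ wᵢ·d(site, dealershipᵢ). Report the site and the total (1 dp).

Central, total 987.8 km

Total weighted distance at each candidate:
  North (0, 5): total = 1254.4
  East (1, 0): total = 1454.7
  West (1, 12): total = 1460.0
  Central (3, 3): total = 987.8
  South (9, 11): total = 1115.1
Minimum is at Central with total 987.8 km.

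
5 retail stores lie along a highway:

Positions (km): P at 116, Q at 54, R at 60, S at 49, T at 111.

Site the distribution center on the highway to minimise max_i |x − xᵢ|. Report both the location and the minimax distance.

location 82.5, max distance 33.5

The 1-center on a line is the midpoint of the two extreme points: leftmost at 49, rightmost at 116.
Optimal location = (49 + 116)/2 = 82.5; maximum distance = (116 − 49)/2 = 33.5.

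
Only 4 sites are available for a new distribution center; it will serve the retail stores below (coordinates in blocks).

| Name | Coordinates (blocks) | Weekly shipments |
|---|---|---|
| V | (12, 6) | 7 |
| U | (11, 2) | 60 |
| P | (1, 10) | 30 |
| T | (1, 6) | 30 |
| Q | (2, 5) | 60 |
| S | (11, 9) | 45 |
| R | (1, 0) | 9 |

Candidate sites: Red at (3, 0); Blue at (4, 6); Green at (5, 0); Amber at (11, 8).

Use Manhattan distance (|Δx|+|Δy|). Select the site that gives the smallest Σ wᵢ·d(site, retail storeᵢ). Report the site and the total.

Total weighted distance at each candidate:
  Red (3, 0): total = 2448
  Blue (4, 6): total = 1727
  Green (5, 0): total = 2482
  Amber (11, 8): total = 2028
Minimum is at Blue with total 1727 blocks.

Blue, total 1727 blocks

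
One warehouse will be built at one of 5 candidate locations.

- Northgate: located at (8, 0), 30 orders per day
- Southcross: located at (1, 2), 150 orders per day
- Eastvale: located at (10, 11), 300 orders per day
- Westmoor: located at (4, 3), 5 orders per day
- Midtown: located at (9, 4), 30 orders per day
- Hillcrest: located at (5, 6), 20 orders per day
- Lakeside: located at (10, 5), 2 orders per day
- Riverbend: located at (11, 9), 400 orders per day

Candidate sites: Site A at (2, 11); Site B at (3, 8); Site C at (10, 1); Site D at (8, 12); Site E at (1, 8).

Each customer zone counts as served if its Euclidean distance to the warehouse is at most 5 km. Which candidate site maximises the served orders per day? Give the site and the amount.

Coverage radius r = 5 km; a point is covered iff (Δx)²+(Δy)² ≤ 5² = 25.
  Site A (2, 11): covers {none} → 0
  Site B (3, 8): covers {Hillcrest} → 20
  Site C (10, 1): covers {Northgate, Midtown, Lakeside} → 62
  Site D (8, 12): covers {Eastvale, Riverbend} → 700
  Site E (1, 8): covers {Hillcrest} → 20
Maximum coverage at Site D: 700 orders per day.

Site D, covering 700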